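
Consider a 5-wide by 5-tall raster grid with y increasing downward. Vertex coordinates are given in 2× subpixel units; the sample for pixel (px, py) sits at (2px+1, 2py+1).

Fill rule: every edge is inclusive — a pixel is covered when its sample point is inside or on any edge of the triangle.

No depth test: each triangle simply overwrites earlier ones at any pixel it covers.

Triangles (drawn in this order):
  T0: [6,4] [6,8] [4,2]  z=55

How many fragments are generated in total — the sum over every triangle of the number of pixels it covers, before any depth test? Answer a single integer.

T0:
  2·area = 8
  edge (6, 4)→(6, 8): d=(0,4) inclusive
  edge (6, 8)→(4, 2): d=(-2,-6) inclusive
  edge (4, 2)→(6, 4): d=(2,2) inclusive
    (1,0)@(3, 1): e=[12,-4,0] → ·  [on edge]
    (2,1)@(5, 3): e=[4,4,0] → #  [on edge]
    (3,1)@(7, 3): e=[-4,16,-4] → ·
    (2,2)@(5, 5): e=[4,0,4] → #  [on edge]
    (3,2)@(7, 5): e=[-4,12,0] → ·  [on edge]
    (2,3)@(5, 7): e=[4,-4,8] → ·
    (4,3)@(9, 7): e=[-12,20,0] → ·  [on edge]
  covered (2 px):
    · · · · ·
    · · # · ·
    · · # · ·
    · · · · ·
    · · · · ·

Final: 2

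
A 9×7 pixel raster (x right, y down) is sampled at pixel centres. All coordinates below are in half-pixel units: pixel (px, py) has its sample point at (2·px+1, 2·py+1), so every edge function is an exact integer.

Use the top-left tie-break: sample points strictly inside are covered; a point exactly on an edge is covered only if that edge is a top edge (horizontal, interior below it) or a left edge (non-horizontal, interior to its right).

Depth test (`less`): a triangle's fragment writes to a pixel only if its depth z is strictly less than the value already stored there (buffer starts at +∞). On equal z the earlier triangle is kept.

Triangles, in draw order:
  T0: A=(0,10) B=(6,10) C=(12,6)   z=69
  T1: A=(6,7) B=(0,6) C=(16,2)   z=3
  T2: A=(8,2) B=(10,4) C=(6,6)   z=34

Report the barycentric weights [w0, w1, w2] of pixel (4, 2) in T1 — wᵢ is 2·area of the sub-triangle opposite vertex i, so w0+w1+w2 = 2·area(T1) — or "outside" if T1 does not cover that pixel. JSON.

T0:
  2·area = 24  (B↔C swapped to make it positive)
  edge (0, 10)→(12, 6): d=(12,-4) top-left  bias=+0
  edge (12, 6)→(6, 10): d=(-6,4) right/bottom  bias=-1
  edge (6, 10)→(0, 10): d=(-6,0) right/bottom  bias=-1
    (7,2)@(15, 5): e=[0,-6,30] → ·  [on edge]
    (4,3)@(9, 7): e=[0,6,18] → █  [on edge]
    (5,3)@(11, 7): e=[8,-2,18] → ·
    (1,4)@(3, 9): e=[0,18,6] → █  [on edge]
    (2,4)@(5, 9): e=[8,10,6] → █
    (3,4)@(7, 9): e=[16,2,6] → █
    (4,4)@(9, 9): e=[24,-6,6] → ·
    (1,5)@(3, 11): e=[24,6,-6] → ·
    (2,5)@(5, 11): e=[32,-2,-6] → ·
    (3,5)@(7, 11): e=[40,-10,-6] → ·
  covered (4 px):
    · · · · · · · · ·
    · · · · · · · · ·
    · · · · · · · · ·
    · · · · █ · · · ·
    · █ █ █ · · · · ·
    · · · · · · · · ·
    · · · · · · · · ·
T1:
  2·area = 40
  edge (6, 7)→(0, 6): d=(-6,-1) top-left  bias=+0
  edge (0, 6)→(16, 2): d=(16,-4) top-left  bias=+0
  edge (16, 2)→(6, 7): d=(-10,5) right/bottom  bias=-1
    (6,1)@(13, 3): e=[31,4,5] → █
    (7,1)@(15, 3): e=[33,12,-5] → ·
    (2,2)@(5, 5): e=[11,4,25] → █
    (3,2)@(7, 5): e=[13,12,15] → █
    (4,2)@(9, 5): e=[15,20,5] → █
    (5,2)@(11, 5): e=[17,28,-5] → ·
    (6,2)@(13, 5): e=[19,36,-15] → ·
    (2,3)@(5, 7): e=[-1,36,5] → ·
    (3,3)@(7, 7): e=[1,44,-5] → ·
    (4,3)@(9, 7): e=[3,52,-15] → ·
  covered (4 px):
    · · · · · · · · ·
    · · · · · · █ · ·
    · · █ █ █ · · · ·
    · · · · · · · · ·
    · · · · · · · · ·
    · · · · · · · · ·
    · · · · · · · · ·
T2:
  2·area = 12
  edge (8, 2)→(10, 4): d=(2,2) right/bottom  bias=-1
  edge (10, 4)→(6, 6): d=(-4,2) right/bottom  bias=-1
  edge (6, 6)→(8, 2): d=(2,-4) top-left  bias=+0
    (3,0)@(7, 1): e=[0,18,-6] → ·  [on edge]
    (4,1)@(9, 3): e=[0,6,6] → ·  [on edge]
    (3,2)@(7, 5): e=[8,2,2] → █
    (4,2)@(9, 5): e=[4,-2,10] → ·
    (5,2)@(11, 5): e=[0,-6,18] → ·  [on edge]
    (3,3)@(7, 7): e=[12,-6,6] → ·
    (6,3)@(13, 7): e=[0,-18,30] → ·  [on edge]
    (7,4)@(15, 9): e=[0,-30,42] → ·  [on edge]
    (8,5)@(17, 11): e=[0,-42,54] → ·  [on edge]
  covered (1 px):
    · · · · · · · · ·
    · · · · · · · · ·
    · · · █ · · · · ·
    · · · · · · · · ·
    · · · · · · · · ·
    · · · · · · · · ·
    · · · · · · · · ·

Result: [20,5,15]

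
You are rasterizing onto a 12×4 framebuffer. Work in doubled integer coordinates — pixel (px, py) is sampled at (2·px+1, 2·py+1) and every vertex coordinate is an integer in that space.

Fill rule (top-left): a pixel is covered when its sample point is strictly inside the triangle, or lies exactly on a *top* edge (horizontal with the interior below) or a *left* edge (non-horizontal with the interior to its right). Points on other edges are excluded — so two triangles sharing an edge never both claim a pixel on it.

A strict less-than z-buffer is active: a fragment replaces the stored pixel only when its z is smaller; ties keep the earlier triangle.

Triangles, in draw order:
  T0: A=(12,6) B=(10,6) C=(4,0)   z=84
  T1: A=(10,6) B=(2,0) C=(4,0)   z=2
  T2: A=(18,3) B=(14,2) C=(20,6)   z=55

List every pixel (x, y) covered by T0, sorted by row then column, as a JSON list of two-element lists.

T0:
  2·area = 12
  edge (12, 6)→(10, 6): d=(-2,0) right/bottom  bias=-1
  edge (10, 6)→(4, 0): d=(-6,-6) top-left  bias=+0
  edge (4, 0)→(12, 6): d=(8,6) right/bottom  bias=-1
    (2,0)@(5, 1): e=[10,0,2] → X  [on edge]
    (3,0)@(7, 1): e=[10,12,-10] → .
    (2,1)@(5, 3): e=[6,-12,18] → .
    (3,1)@(7, 3): e=[6,0,6] → X  [on edge]
    (4,1)@(9, 3): e=[6,12,-6] → .
    (3,2)@(7, 5): e=[2,-12,22] → .
    (4,2)@(9, 5): e=[2,0,10] → X  [on edge]
    (5,2)@(11, 5): e=[2,12,-2] → .
    (4,3)@(9, 7): e=[-2,-12,26] → .
    (5,3)@(11, 7): e=[-2,0,14] → .  [on edge]
  covered (3 px):
    . . X . . . . . . . . .
    . . . X . . . . . . . .
    . . . . X . . . . . . .
    . . . . . . . . . . . .
T1:
  2·area = 12
  edge (10, 6)→(2, 0): d=(-8,-6) top-left  bias=+0
  edge (2, 0)→(4, 0): d=(2,0) top-left  bias=+0
  edge (4, 0)→(10, 6): d=(6,6) right/bottom  bias=-1
    (2,0)@(5, 1): e=[10,2,0] → .  [on edge]
    (3,1)@(7, 3): e=[6,6,0] → .  [on edge]
    (4,2)@(9, 5): e=[2,10,0] → .  [on edge]
    (5,3)@(11, 7): e=[-2,14,0] → .  [on edge]
  covered (0 px):
    . . . . . . . . . . . .
    . . . . . . . . . . . .
    . . . . . . . . . . . .
    . . . . . . . . . . . .
T2:
  2·area = 10  (B↔C swapped to make it positive)
  edge (18, 3)→(20, 6): d=(2,3) right/bottom  bias=-1
  edge (20, 6)→(14, 2): d=(-6,-4) top-left  bias=+0
  edge (14, 2)→(18, 3): d=(4,1) right/bottom  bias=-1
    (8,1)@(17, 3): e=[3,6,1] → X
    (9,1)@(19, 3): e=[-3,14,-1] → .
    (8,2)@(17, 5): e=[7,-6,9] → .
    (9,2)@(19, 5): e=[1,2,7] → X
    (10,2)@(21, 5): e=[-5,10,5] → .
    (9,3)@(19, 7): e=[5,-10,15] → .
  covered (2 px):
    . . . . . . . . . . . .
    . . . . . . . . X . . .
    . . . . . . . . . X . .
    . . . . . . . . . . . .

Final: [[2,0],[3,1],[4,2]]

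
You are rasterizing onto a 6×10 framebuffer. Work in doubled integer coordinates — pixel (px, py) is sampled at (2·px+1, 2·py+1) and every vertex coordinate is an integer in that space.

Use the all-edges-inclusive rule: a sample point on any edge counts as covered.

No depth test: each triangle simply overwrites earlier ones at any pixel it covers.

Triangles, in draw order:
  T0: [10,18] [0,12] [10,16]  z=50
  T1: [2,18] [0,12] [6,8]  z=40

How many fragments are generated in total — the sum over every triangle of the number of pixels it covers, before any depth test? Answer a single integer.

T0:
  2·area = 20
  edge (10, 18)→(0, 12): d=(-10,-6) inclusive
  edge (0, 12)→(10, 16): d=(10,4) inclusive
  edge (10, 16)→(10, 18): d=(0,2) inclusive
    (2,7)@(5, 15): e=[0,10,10] → █  [on edge]
    (3,7)@(7, 15): e=[12,2,6] → █
    (4,7)@(9, 15): e=[24,-6,2] → ·
    (2,8)@(5, 17): e=[-20,30,10] → ·
    (3,8)@(7, 17): e=[-8,22,6] → ·
    (4,8)@(9, 17): e=[4,14,2] → █
    (5,8)@(11, 17): e=[16,6,-2] → ·
    (4,9)@(9, 19): e=[-16,34,2] → ·
  covered (3 px):
    · · · · · ·
    · · · · · ·
    · · · · · ·
    · · · · · ·
    · · · · · ·
    · · · · · ·
    · · · · · ·
    · · █ █ · ·
    · · · · █ ·
    · · · · · ·
T1:
  2·area = 44
  edge (2, 18)→(0, 12): d=(-2,-6) inclusive
  edge (0, 12)→(6, 8): d=(6,-4) inclusive
  edge (6, 8)→(2, 18): d=(-4,10) inclusive
    (2,4)@(5, 9): e=[36,2,6] → █
    (3,4)@(7, 9): e=[48,10,-14] → ·
    (1,5)@(3, 11): e=[20,6,18] → █
    (2,5)@(5, 11): e=[32,14,-2] → ·
    (0,6)@(1, 13): e=[4,10,30] → █
    (2,6)@(5, 13): e=[28,26,-10] → ·
    (0,7)@(1, 15): e=[0,22,22] → █  [on edge]
    (2,7)@(5, 15): e=[24,38,-18] → ·
    (0,8)@(1, 17): e=[-4,34,14] → ·
    (1,8)@(3, 17): e=[8,42,-6] → ·
  covered (6 px):
    · · · · · ·
    · · · · · ·
    · · · · · ·
    · · · · · ·
    · · █ · · ·
    · █ · · · ·
    █ █ · · · ·
    █ █ · · · ·
    · · · · · ·
    · · · · · ·

Answer: 9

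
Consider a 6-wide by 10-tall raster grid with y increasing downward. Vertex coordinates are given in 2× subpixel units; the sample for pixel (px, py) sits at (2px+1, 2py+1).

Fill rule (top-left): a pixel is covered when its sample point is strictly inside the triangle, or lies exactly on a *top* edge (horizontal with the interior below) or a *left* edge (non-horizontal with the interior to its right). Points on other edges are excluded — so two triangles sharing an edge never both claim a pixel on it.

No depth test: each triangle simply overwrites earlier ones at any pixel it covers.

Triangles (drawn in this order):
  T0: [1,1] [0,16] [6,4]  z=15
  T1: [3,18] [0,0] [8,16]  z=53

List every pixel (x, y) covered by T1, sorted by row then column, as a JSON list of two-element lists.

T0:
  2·area = 78  (B↔C swapped to make it positive)
  edge (1, 1)→(6, 4): d=(5,3) right/bottom  bias=-1
  edge (6, 4)→(0, 16): d=(-6,12) right/bottom  bias=-1
  edge (0, 16)→(1, 1): d=(1,-15) top-left  bias=+0
    (0,0)@(1, 1): e=[0,78,0] → ·  [on edge]
    (0,1)@(1, 3): e=[10,66,2] → #
    (1,1)@(3, 3): e=[4,42,32] → #
    (2,1)@(5, 3): e=[-2,18,62] → ·
    (0,2)@(1, 5): e=[20,54,4] → #
    (2,2)@(5, 5): e=[8,6,64] → #
    (3,2)@(7, 5): e=[2,-18,94] → ·
    (0,3)@(1, 7): e=[30,42,6] → #
    (2,3)@(5, 7): e=[18,-6,66] → ·
    (5,3)@(11, 7): e=[0,-78,156] → ·  [on edge]
    (0,4)@(1, 9): e=[40,30,8] → #
    (2,4)@(5, 9): e=[28,-18,68] → ·
  covered (11 px):
    · · · · · ·
    # # · · · ·
    # # # · · ·
    # # · · · ·
    # # · · · ·
    # · · · · ·
    # · · · · ·
    · · · · · ·
    · · · · · ·
    · · · · · ·
T1:
  2·area = 96
  edge (3, 18)→(0, 0): d=(-3,-18) top-left  bias=+0
  edge (0, 0)→(8, 16): d=(8,16) right/bottom  bias=-1
  edge (8, 16)→(3, 18): d=(-5,2) right/bottom  bias=-1
    (0,1)@(1, 3): e=[9,8,79] → #
    (1,1)@(3, 3): e=[45,-24,75] → ·
    (0,2)@(1, 5): e=[3,24,69] → #
    (1,2)@(3, 5): e=[39,-8,65] → ·
    (0,3)@(1, 7): e=[-3,40,59] → ·
    (1,3)@(3, 7): e=[33,8,55] → #
    (2,3)@(5, 7): e=[69,-24,51] → ·
    (1,4)@(3, 9): e=[27,24,45] → #
    (2,4)@(5, 9): e=[63,-8,41] → ·
    (1,5)@(3, 11): e=[21,40,35] → #
    (2,5)@(5, 11): e=[57,8,31] → #
    (3,5)@(7, 11): e=[93,-24,27] → ·
  covered (13 px):
    · · · · · ·
    # · · · · ·
    # · · · · ·
    · # · · · ·
    · # · · · ·
    · # # · · ·
    · # # · · ·
    · # # # · ·
    · # # · · ·
    · · · · · ·

Answer: [[0,1],[0,2],[1,3],[1,4],[1,5],[2,5],[1,6],[2,6],[1,7],[2,7],[3,7],[1,8],[2,8]]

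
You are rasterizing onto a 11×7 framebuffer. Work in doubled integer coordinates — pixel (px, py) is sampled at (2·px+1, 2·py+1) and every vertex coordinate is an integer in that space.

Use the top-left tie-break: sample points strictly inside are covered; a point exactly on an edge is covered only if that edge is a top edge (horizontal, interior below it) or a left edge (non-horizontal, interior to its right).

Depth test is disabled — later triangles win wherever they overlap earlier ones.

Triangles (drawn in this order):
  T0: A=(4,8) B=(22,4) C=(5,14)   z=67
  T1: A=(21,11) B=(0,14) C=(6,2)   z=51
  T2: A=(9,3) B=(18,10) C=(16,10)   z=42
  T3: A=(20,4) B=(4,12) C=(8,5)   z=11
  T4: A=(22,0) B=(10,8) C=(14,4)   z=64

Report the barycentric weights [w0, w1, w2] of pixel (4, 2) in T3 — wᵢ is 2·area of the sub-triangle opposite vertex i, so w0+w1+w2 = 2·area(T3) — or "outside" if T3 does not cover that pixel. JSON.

T0:
  2·area = 112
  edge (4, 8)→(22, 4): d=(18,-4) top-left  bias=+0
  edge (22, 4)→(5, 14): d=(-17,10) right/bottom  bias=-1
  edge (5, 14)→(4, 8): d=(-1,-6) top-left  bias=+0
    (9,2)@(19, 5): e=[6,13,93] → █
    (10,2)@(21, 5): e=[14,-7,105] → ·
    (4,3)@(9, 7): e=[2,79,31] → █
    (5,3)@(11, 7): e=[10,59,43] → █
    (6,3)@(13, 7): e=[18,39,55] → █
    (7,3)@(15, 7): e=[26,19,67] → █
    (8,3)@(17, 7): e=[34,-1,79] → ·
    (9,3)@(19, 7): e=[42,-21,91] → ·
    (2,4)@(5, 9): e=[22,85,5] → █
    (3,4)@(7, 9): e=[30,65,17] → █
    (7,4)@(15, 9): e=[62,-15,65] → ·
    (2,5)@(5, 11): e=[58,51,3] → █
  covered (14 px):
    · · · · · · · · · · ·
    · · · · · · · · · · ·
    · · · · · · · · · █ ·
    · · · · █ █ █ █ · · ·
    · · █ █ █ █ █ · · · ·
    · · █ █ █ · · · · · ·
    · · █ · · · · · · · ·
T1:
  2·area = 234
  edge (21, 11)→(0, 14): d=(-21,3) right/bottom  bias=-1
  edge (0, 14)→(6, 2): d=(6,-12) top-left  bias=+0
  edge (6, 2)→(21, 11): d=(15,9) right/bottom  bias=-1
    (3,1)@(7, 3): e=[210,18,6] → █
    (4,1)@(9, 3): e=[204,42,-12] → ·
    (2,2)@(5, 5): e=[174,6,54] → █
    (4,2)@(9, 5): e=[162,54,18] → █
    (5,2)@(11, 5): e=[156,78,0] → ·  [on edge]
    (2,3)@(5, 7): e=[132,18,84] → █
    (5,3)@(11, 7): e=[114,90,30] → █
    (6,3)@(13, 7): e=[108,114,12] → █
    (7,3)@(15, 7): e=[102,138,-6] → ·
    (1,4)@(3, 9): e=[96,6,132] → █
    (7,4)@(15, 9): e=[60,150,24] → █
    (8,4)@(17, 9): e=[54,174,6] → █
    (10,5)@(21, 11): e=[0,234,0] → ·  [on edge]
    (3,6)@(7, 13): e=[0,78,156] → ·  [on edge]
  covered (29 px):
    · · · · · · · · · · ·
    · · · █ · · · · · · ·
    · · █ █ █ · · · · · ·
    · · █ █ █ █ █ · · · ·
    · █ █ █ █ █ █ █ █ · ·
    · █ █ █ █ █ █ █ █ █ ·
    █ █ █ · · · · · · · ·
T2:
  2·area = 14
  edge (9, 3)→(18, 10): d=(9,7) right/bottom  bias=-1
  edge (18, 10)→(16, 10): d=(-2,0) right/bottom  bias=-1
  edge (16, 10)→(9, 3): d=(-7,-7) top-left  bias=+0
    (3,0)@(7, 1): e=[-4,18,0] → ·  [on edge]
    (4,1)@(9, 3): e=[0,14,0] → ·  [on edge]
    (5,2)@(11, 5): e=[4,10,0] → █  [on edge]
    (6,2)@(13, 5): e=[-10,10,14] → ·
    (5,3)@(11, 7): e=[22,6,-14] → ·
    (6,3)@(13, 7): e=[8,6,0] → █  [on edge]
    (7,3)@(15, 7): e=[-6,6,14] → ·
    (6,4)@(13, 9): e=[26,2,-14] → ·
    (7,4)@(15, 9): e=[12,2,0] → █  [on edge]
    (8,4)@(17, 9): e=[-2,2,14] → ·
    (7,5)@(15, 11): e=[30,-2,-14] → ·
    (8,5)@(17, 11): e=[16,-2,0] → ·  [on edge]
    (9,6)@(19, 13): e=[20,-6,0] → ·  [on edge]
  covered (3 px):
    · · · · · · · · · · ·
    · · · · · · · · · · ·
    · · · · · █ · · · · ·
    · · · · · · █ · · · ·
    · · · · · · · █ · · ·
    · · · · · · · · · · ·
    · · · · · · · · · · ·
T3:
  2·area = 80
  edge (20, 4)→(4, 12): d=(-16,8) right/bottom  bias=-1
  edge (4, 12)→(8, 5): d=(4,-7) top-left  bias=+0
  edge (8, 5)→(20, 4): d=(12,-1) top-left  bias=+0
    (4,2)@(9, 5): e=[72,7,1] → █
    (5,2)@(11, 5): e=[56,21,3] → █
    (6,2)@(13, 5): e=[40,35,5] → █
    (7,2)@(15, 5): e=[24,49,7] → █
    (8,2)@(17, 5): e=[8,63,9] → █
    (9,2)@(19, 5): e=[-8,77,11] → ·
    (3,3)@(7, 7): e=[56,1,23] → █
    (7,3)@(15, 7): e=[-8,57,31] → ·
    (8,3)@(17, 7): e=[-24,71,33] → ·
    (3,4)@(7, 9): e=[24,9,47] → █
    (5,4)@(11, 9): e=[-8,37,51] → ·
    (6,4)@(13, 9): e=[-24,51,53] → ·
  covered (12 px):
    · · · · · · · · · · ·
    · · · · · · · · · · ·
    · · · · █ █ █ █ █ · ·
    · · · █ █ █ █ · · · ·
    · · · █ █ · · · · · ·
    · · █ · · · · · · · ·
    · · · · · · · · · · ·
T4:
  2·area = 16
  edge (22, 0)→(10, 8): d=(-12,8) right/bottom  bias=-1
  edge (10, 8)→(14, 4): d=(4,-4) top-left  bias=+0
  edge (14, 4)→(22, 0): d=(8,-4) top-left  bias=+0
    (8,0)@(17, 1): e=[28,0,-12] → ·  [on edge]
    (7,1)@(15, 3): e=[20,0,-4] → ·  [on edge]
    (8,1)@(17, 3): e=[4,8,4] → █
    (9,1)@(19, 3): e=[-12,16,12] → ·
    (6,2)@(13, 5): e=[12,0,4] → █  [on edge]
    (7,2)@(15, 5): e=[-4,8,12] → ·
    (8,2)@(17, 5): e=[-20,16,20] → ·
    (5,3)@(11, 7): e=[4,0,12] → █  [on edge]
    (6,3)@(13, 7): e=[-12,8,20] → ·
    (4,4)@(9, 9): e=[-4,0,20] → ·  [on edge]
    (5,4)@(11, 9): e=[-20,8,28] → ·
    (3,5)@(7, 11): e=[-12,0,28] → ·  [on edge]
    (2,6)@(5, 13): e=[-20,0,36] → ·  [on edge]
  covered (3 px):
    · · · · · · · · · · ·
    · · · · · · · · █ · ·
    · · · · · · █ · · · ·
    · · · · · █ · · · · ·
    · · · · · · · · · · ·
    · · · · · · · · · · ·
    · · · · · · · · · · ·

Final: [7,1,72]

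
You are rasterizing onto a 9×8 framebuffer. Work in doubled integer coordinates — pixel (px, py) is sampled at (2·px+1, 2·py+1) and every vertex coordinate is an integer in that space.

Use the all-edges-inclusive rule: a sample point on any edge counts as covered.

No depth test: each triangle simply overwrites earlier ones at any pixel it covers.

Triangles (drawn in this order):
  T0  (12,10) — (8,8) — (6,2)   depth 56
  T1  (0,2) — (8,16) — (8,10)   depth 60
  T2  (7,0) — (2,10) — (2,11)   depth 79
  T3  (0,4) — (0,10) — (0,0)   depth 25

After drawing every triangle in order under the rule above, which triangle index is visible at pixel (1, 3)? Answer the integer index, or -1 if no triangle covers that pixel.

T0:
  2·area = 20
  edge (12, 10)→(8, 8): d=(-4,-2) inclusive
  edge (8, 8)→(6, 2): d=(-2,-6) inclusive
  edge (6, 2)→(12, 10): d=(6,8) inclusive
    (3,2)@(7, 5): e=[10,0,10] → #  [on edge]
    (4,2)@(9, 5): e=[14,12,-6] → ·
    (3,3)@(7, 7): e=[2,-4,22] → ·
    (4,3)@(9, 7): e=[6,8,6] → #
    (5,3)@(11, 7): e=[10,20,-10] → ·
    (4,4)@(9, 9): e=[-2,4,18] → ·
    (5,4)@(11, 9): e=[2,16,2] → #
    (6,4)@(13, 9): e=[6,28,-14] → ·
    (4,5)@(9, 11): e=[-10,0,30] → ·  [on edge]
    (5,5)@(11, 11): e=[-6,12,14] → ·
  covered (3 px):
    · · · · · · · · ·
    · · · · · · · · ·
    · · · # · · · · ·
    · · · · # · · · ·
    · · · · · # · · ·
    · · · · · · · · ·
    · · · · · · · · ·
    · · · · · · · · ·
T1:
  2·area = 48  (B↔C swapped to make it positive)
  edge (0, 2)→(8, 10): d=(8,8) inclusive
  edge (8, 10)→(8, 16): d=(0,6) inclusive
  edge (8, 16)→(0, 2): d=(-8,-14) inclusive
    (0,1)@(1, 3): e=[0,42,6] → #  [on edge]
    (1,1)@(3, 3): e=[-16,30,34] → ·
    (0,2)@(1, 5): e=[16,42,-10] → ·
    (1,2)@(3, 5): e=[0,30,18] → #  [on edge]
    (2,2)@(5, 5): e=[-16,18,46] → ·
    (1,3)@(3, 7): e=[16,30,2] → #
    (2,3)@(5, 7): e=[0,18,30] → #  [on edge]
    (3,3)@(7, 7): e=[-16,6,58] → ·
    (1,4)@(3, 9): e=[32,30,-14] → ·
    (2,4)@(5, 9): e=[16,18,14] → #
    (3,4)@(7, 9): e=[0,6,42] → #  [on edge]
    (4,4)@(9, 9): e=[-16,-6,70] → ·
    (4,5)@(9, 11): e=[0,-6,54] → ·  [on edge]
    (5,6)@(11, 13): e=[0,-18,66] → ·  [on edge]
    (6,7)@(13, 15): e=[0,-30,78] → ·  [on edge]
  covered (8 px):
    · · · · · · · · ·
    # · · · · · · · ·
    · # · · · · · · ·
    · # # · · · · · ·
    · · # # · · · · ·
    · · · # · · · · ·
    · · · # · · · · ·
    · · · · · · · · ·
T2:
  2·area = 5  (B↔C swapped to make it positive)
  edge (7, 0)→(2, 11): d=(-5,11) inclusive
  edge (2, 11)→(2, 10): d=(0,-1) inclusive
  edge (2, 10)→(7, 0): d=(5,-10) inclusive
  covered (0 px):
    · · · · · · · · ·
    · · · · · · · · ·
    · · · · · · · · ·
    · · · · · · · · ·
    · · · · · · · · ·
    · · · · · · · · ·
    · · · · · · · · ·
    · · · · · · · · ·
T3:
  degenerate (2·area = 0) — covers nothing

Z-buffer (winner per pixel, '.' = empty):
  . . . . . . . . .
  1 . . . . . . . .
  . 1 . 0 . . . . .
  . 1 1 . 0 . . . .
  . . 1 1 . 0 . . .
  . . . 1 . . . . .
  . . . 1 . . . . .
  . . . . . . . . .

Answer: 1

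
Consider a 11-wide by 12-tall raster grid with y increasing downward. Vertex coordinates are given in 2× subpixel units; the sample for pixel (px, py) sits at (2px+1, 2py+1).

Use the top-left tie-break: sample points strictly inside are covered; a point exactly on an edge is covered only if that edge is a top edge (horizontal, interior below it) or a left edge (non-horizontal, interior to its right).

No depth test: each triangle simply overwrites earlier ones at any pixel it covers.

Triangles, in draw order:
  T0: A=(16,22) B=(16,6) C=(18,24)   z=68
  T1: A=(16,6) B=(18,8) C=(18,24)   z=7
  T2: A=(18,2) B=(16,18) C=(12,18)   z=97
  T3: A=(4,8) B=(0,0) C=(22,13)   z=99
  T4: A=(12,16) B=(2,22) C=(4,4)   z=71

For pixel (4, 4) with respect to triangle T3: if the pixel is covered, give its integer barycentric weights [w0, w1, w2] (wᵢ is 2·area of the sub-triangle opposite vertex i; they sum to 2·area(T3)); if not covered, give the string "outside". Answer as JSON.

T0:
  2·area = 32
  edge (16, 22)→(16, 6): d=(0,-16) top-left  bias=+0
  edge (16, 6)→(18, 24): d=(2,18) right/bottom  bias=-1
  edge (18, 24)→(16, 22): d=(-2,-2) top-left  bias=+0
    (0,3)@(1, 7): e=[-240,272,0] → ·  [on edge]
    (1,4)@(3, 9): e=[-208,240,0] → ·  [on edge]
    (2,5)@(5, 11): e=[-176,208,0] → ·  [on edge]
    (3,6)@(7, 13): e=[-144,176,0] → ·  [on edge]
    (4,7)@(9, 15): e=[-112,144,0] → ·  [on edge]
    (8,7)@(17, 15): e=[16,0,16] → ·  [on edge]
    (5,8)@(11, 17): e=[-80,112,0] → ·  [on edge]
    (8,8)@(17, 17): e=[16,4,12] → █
    (9,8)@(19, 17): e=[48,-32,16] → ·
    (6,9)@(13, 19): e=[-48,80,0] → ·  [on edge]
    (8,9)@(17, 19): e=[16,8,8] → █
    (9,9)@(19, 19): e=[48,-28,12] → ·
    (7,10)@(15, 21): e=[-16,48,0] → ·  [on edge]
    (8,11)@(17, 23): e=[16,16,0] → █  [on edge]
  covered (4 px):
    · · · · · · · · · · ·
    · · · · · · · · · · ·
    · · · · · · · · · · ·
    · · · · · · · · · · ·
    · · · · · · · · · · ·
    · · · · · · · · · · ·
    · · · · · · · · · · ·
    · · · · · · · · · · ·
    · · · · · · · · █ · ·
    · · · · · · · · █ · ·
    · · · · · · · · █ · ·
    · · · · · · · · █ · ·
T1:
  2·area = 32
  edge (16, 6)→(18, 8): d=(2,2) right/bottom  bias=-1
  edge (18, 8)→(18, 24): d=(0,16) right/bottom  bias=-1
  edge (18, 24)→(16, 6): d=(-2,-18) top-left  bias=+0
    (5,0)@(11, 1): e=[0,112,-80] → ·  [on edge]
    (6,1)@(13, 3): e=[0,80,-48] → ·  [on edge]
    (7,2)@(15, 5): e=[0,48,-16] → ·  [on edge]
    (8,3)@(17, 7): e=[0,16,16] → ·  [on edge]
    (8,4)@(17, 9): e=[4,16,12] → █
    (9,4)@(19, 9): e=[0,-16,48] → ·  [on edge]
    (8,5)@(17, 11): e=[8,16,8] → █
    (9,5)@(19, 11): e=[4,-16,44] → ·
    (10,5)@(21, 11): e=[0,-48,80] → ·  [on edge]
    (8,6)@(17, 13): e=[12,16,4] → █
    (9,6)@(19, 13): e=[8,-16,40] → ·
    (8,7)@(17, 15): e=[16,16,0] → █  [on edge]
  covered (4 px):
    · · · · · · · · · · ·
    · · · · · · · · · · ·
    · · · · · · · · · · ·
    · · · · · · · · · · ·
    · · · · · · · · █ · ·
    · · · · · · · · █ · ·
    · · · · · · · · █ · ·
    · · · · · · · · █ · ·
    · · · · · · · · · · ·
    · · · · · · · · · · ·
    · · · · · · · · · · ·
    · · · · · · · · · · ·
T2:
  2·area = 64
  edge (18, 2)→(16, 18): d=(-2,16) right/bottom  bias=-1
  edge (16, 18)→(12, 18): d=(-4,0) right/bottom  bias=-1
  edge (12, 18)→(18, 2): d=(6,-16) top-left  bias=+0
    (8,2)@(17, 5): e=[10,52,2] → █
    (9,2)@(19, 5): e=[-22,52,34] → ·
    (8,3)@(17, 7): e=[6,44,14] → █
    (9,3)@(19, 7): e=[-26,44,46] → ·
    (8,4)@(17, 9): e=[2,36,26] → █
    (9,4)@(19, 9): e=[-30,36,58] → ·
    (7,5)@(15, 11): e=[30,28,6] → █
    (8,5)@(17, 11): e=[-2,28,38] → ·
    (7,6)@(15, 13): e=[26,20,18] → █
    (8,6)@(17, 13): e=[-6,20,50] → ·
    (7,7)@(15, 15): e=[22,12,30] → █
    (8,7)@(17, 15): e=[-10,12,62] → ·
  covered (8 px):
    · · · · · · · · · · ·
    · · · · · · · · · · ·
    · · · · · · · · █ · ·
    · · · · · · · · █ · ·
    · · · · · · · · █ · ·
    · · · · · · · █ · · ·
    · · · · · · · █ · · ·
    · · · · · · · █ · · ·
    · · · · · · █ █ · · ·
    · · · · · · · · · · ·
    · · · · · · · · · · ·
    · · · · · · · · · · ·
T3:
  2·area = 124
  edge (4, 8)→(0, 0): d=(-4,-8) top-left  bias=+0
  edge (0, 0)→(22, 13): d=(22,13) right/bottom  bias=-1
  edge (22, 13)→(4, 8): d=(-18,-5) top-left  bias=+0
    (0,0)@(1, 1): e=[4,9,111] → █
    (1,0)@(3, 1): e=[20,-17,121] → ·
    (0,1)@(1, 3): e=[-4,53,75] → ·
    (1,1)@(3, 3): e=[12,27,85] → █
    (2,1)@(5, 3): e=[28,1,95] → █
    (3,1)@(7, 3): e=[44,-25,105] → ·
    (1,2)@(3, 5): e=[4,71,49] → █
    (3,2)@(7, 5): e=[36,19,69] → █
    (4,2)@(9, 5): e=[52,-7,79] → ·
    (1,3)@(3, 7): e=[-4,115,13] → ·
    (2,3)@(5, 7): e=[12,89,23] → █
    (4,3)@(9, 7): e=[44,37,43] → █
  covered (16 px):
    █ · · · · · · · · · ·
    · █ █ · · · · · · · ·
    · █ █ █ · · · · · · ·
    · · █ █ █ █ · · · · ·
    · · · · █ █ █ █ · · ·
    · · · · · · · █ █ · ·
    · · · · · · · · · · ·
    · · · · · · · · · · ·
    · · · · · · · · · · ·
    · · · · · · · · · · ·
    · · · · · · · · · · ·
    · · · · · · · · · · ·
T4:
  2·area = 168
  edge (12, 16)→(2, 22): d=(-10,6) right/bottom  bias=-1
  edge (2, 22)→(4, 4): d=(2,-18) top-left  bias=+0
  edge (4, 4)→(12, 16): d=(8,12) right/bottom  bias=-1
    (2,3)@(5, 7): e=[132,24,12] → █
    (3,3)@(7, 7): e=[120,60,-12] → ·
    (2,4)@(5, 9): e=[112,28,28] → █
    (3,4)@(7, 9): e=[100,64,4] → █
    (4,4)@(9, 9): e=[88,100,-20] → ·
    (2,5)@(5, 11): e=[92,32,44] → █
    (4,5)@(9, 11): e=[68,104,-4] → ·
    (1,6)@(3, 13): e=[84,0,84] → █  [on edge]
    (4,6)@(9, 13): e=[48,108,12] → █
    (5,6)@(11, 13): e=[36,144,-12] → ·
    (8,6)@(17, 13): e=[0,252,-84] → ·  [on edge]
    (1,7)@(3, 15): e=[64,4,100] → █
    (3,9)@(7, 19): e=[0,84,84] → ·  [on edge]
  covered (21 px):
    · · · · · · · · · · ·
    · · · · · · · · · · ·
    · · · · · · · · · · ·
    · · █ · · · · · · · ·
    · · █ █ · · · · · · ·
    · · █ █ · · · · · · ·
    · █ █ █ █ · · · · · ·
    · █ █ █ █ █ · · · · ·
    · █ █ █ █ · · · · · ·
    · █ █ · · · · · · · ·
    · █ · · · · · · · · ·
    · · · · · · · · · · ·

Answer: [81,7,36]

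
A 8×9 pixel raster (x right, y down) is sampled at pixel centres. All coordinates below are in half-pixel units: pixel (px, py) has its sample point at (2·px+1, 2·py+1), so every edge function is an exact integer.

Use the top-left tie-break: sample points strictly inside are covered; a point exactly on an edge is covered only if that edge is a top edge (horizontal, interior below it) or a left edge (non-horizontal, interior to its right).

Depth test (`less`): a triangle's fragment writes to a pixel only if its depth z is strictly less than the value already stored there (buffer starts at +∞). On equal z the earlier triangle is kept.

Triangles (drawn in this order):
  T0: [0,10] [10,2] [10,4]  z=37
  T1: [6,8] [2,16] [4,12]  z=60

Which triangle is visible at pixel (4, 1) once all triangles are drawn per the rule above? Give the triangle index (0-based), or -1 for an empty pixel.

T0:
  2·area = 20
  edge (0, 10)→(10, 2): d=(10,-8) top-left  bias=+0
  edge (10, 2)→(10, 4): d=(0,2) right/bottom  bias=-1
  edge (10, 4)→(0, 10): d=(-10,6) right/bottom  bias=-1
    (7,0)@(15, 1): e=[30,-10,0] → .  [on edge]
    (4,1)@(9, 3): e=[2,2,16] → X
    (5,1)@(11, 3): e=[18,-2,4] → .
    (3,2)@(7, 5): e=[6,6,8] → X
    (4,2)@(9, 5): e=[22,2,-4] → .
    (2,3)@(5, 7): e=[10,10,0] → .  [on edge]
    (3,3)@(7, 7): e=[26,6,-12] → .
  covered (2 px):
    . . . . . . . .
    . . . . X . . .
    . . . X . . . .
    . . . . . . . .
    . . . . . . . .
    . . . . . . . .
    . . . . . . . .
    . . . . . . . .
    . . . . . . . .
T1:
  degenerate (2·area = 0) — covers nothing

Z-buffer (winner per pixel, '.' = empty):
  . . . . . . . .
  . . . . 0 . . .
  . . . 0 . . . .
  . . . . . . . .
  . . . . . . . .
  . . . . . . . .
  . . . . . . . .
  . . . . . . . .
  . . . . . . . .

Final: 0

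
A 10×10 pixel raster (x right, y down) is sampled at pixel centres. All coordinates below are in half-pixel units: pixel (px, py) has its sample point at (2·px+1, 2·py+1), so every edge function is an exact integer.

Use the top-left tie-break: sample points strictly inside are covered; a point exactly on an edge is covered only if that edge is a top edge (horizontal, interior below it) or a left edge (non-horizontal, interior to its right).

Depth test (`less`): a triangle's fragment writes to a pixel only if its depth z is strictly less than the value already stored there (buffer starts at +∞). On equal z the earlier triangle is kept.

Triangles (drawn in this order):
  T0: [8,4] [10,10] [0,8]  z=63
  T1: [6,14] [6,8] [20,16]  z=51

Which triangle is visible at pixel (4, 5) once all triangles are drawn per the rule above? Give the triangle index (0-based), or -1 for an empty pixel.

T0:
  2·area = 56
  edge (8, 4)→(10, 10): d=(2,6) right/bottom  bias=-1
  edge (10, 10)→(0, 8): d=(-10,-2) top-left  bias=+0
  edge (0, 8)→(8, 4): d=(8,-4) top-left  bias=+0
    (3,0)@(7, 1): e=[0,84,-28] → ·  [on edge]
    (3,2)@(7, 5): e=[8,44,4] → █
    (4,2)@(9, 5): e=[-4,48,12] → ·
    (1,3)@(3, 7): e=[36,16,4] → █
    (2,3)@(5, 7): e=[24,20,12] → █
    (4,3)@(9, 7): e=[0,28,28] → ·  [on edge]
    (1,4)@(3, 9): e=[40,-4,20] → ·
    (2,4)@(5, 9): e=[28,0,28] → █  [on edge]
    (4,4)@(9, 9): e=[4,8,44] → █
    (5,4)@(11, 9): e=[-8,12,52] → ·
    (2,5)@(5, 11): e=[32,-20,44] → ·
    (3,5)@(7, 11): e=[20,-16,52] → ·
    (7,5)@(15, 11): e=[-28,0,84] → ·  [on edge]
    (5,6)@(11, 13): e=[0,-28,84] → ·  [on edge]
    (6,9)@(13, 19): e=[0,-84,140] → ·  [on edge]
  covered (7 px):
    · · · · · · · · · ·
    · · · · · · · · · ·
    · · · █ · · · · · ·
    · █ █ █ · · · · · ·
    · · █ █ █ · · · · ·
    · · · · · · · · · ·
    · · · · · · · · · ·
    · · · · · · · · · ·
    · · · · · · · · · ·
    · · · · · · · · · ·
T1:
  2·area = 84
  edge (6, 14)→(6, 8): d=(0,-6) top-left  bias=+0
  edge (6, 8)→(20, 16): d=(14,8) right/bottom  bias=-1
  edge (20, 16)→(6, 14): d=(-14,-2) top-left  bias=+0
    (3,4)@(7, 9): e=[6,6,72] → █
    (4,4)@(9, 9): e=[18,-10,76] → ·
    (3,5)@(7, 11): e=[6,34,44] → █
    (4,5)@(9, 11): e=[18,18,48] → █
    (5,5)@(11, 11): e=[30,2,52] → █
    (6,5)@(13, 11): e=[42,-14,56] → ·
    (3,6)@(7, 13): e=[6,62,16] → █
    (6,6)@(13, 13): e=[42,14,28] → █
    (7,6)@(15, 13): e=[54,-2,32] → ·
    (3,7)@(7, 15): e=[6,90,-12] → ·
    (4,7)@(9, 15): e=[18,74,-8] → ·
    (5,7)@(11, 15): e=[30,58,-4] → ·
    (6,7)@(13, 15): e=[42,42,0] → █  [on edge]
  covered (11 px):
    · · · · · · · · · ·
    · · · · · · · · · ·
    · · · · · · · · · ·
    · · · · · · · · · ·
    · · · █ · · · · · ·
    · · · █ █ █ · · · ·
    · · · █ █ █ █ · · ·
    · · · · · · █ █ █ ·
    · · · · · · · · · ·
    · · · · · · · · · ·

Z-buffer (winner per pixel, '.' = empty):
  . . . . . . . . . .
  . . . . . . . . . .
  . . . 0 . . . . . .
  . 0 0 0 . . . . . .
  . . 0 1 0 . . . . .
  . . . 1 1 1 . . . .
  . . . 1 1 1 1 . . .
  . . . . . . 1 1 1 .
  . . . . . . . . . .
  . . . . . . . . . .

Result: 1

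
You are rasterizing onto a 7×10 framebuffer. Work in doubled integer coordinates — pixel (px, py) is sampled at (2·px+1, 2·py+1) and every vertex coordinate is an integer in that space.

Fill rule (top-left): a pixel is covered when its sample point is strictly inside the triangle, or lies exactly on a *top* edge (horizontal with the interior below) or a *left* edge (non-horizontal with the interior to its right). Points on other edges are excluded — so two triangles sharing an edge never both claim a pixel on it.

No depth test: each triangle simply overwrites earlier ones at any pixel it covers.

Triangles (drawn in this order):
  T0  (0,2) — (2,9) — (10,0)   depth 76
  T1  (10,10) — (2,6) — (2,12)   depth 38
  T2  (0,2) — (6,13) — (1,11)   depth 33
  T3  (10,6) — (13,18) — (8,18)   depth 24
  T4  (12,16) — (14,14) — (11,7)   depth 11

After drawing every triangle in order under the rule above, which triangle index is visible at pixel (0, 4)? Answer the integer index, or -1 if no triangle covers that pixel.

T0:
  2·area = 74  (B↔C swapped to make it positive)
  edge (0, 2)→(10, 0): d=(10,-2) top-left  bias=+0
  edge (10, 0)→(2, 9): d=(-8,9) right/bottom  bias=-1
  edge (2, 9)→(0, 2): d=(-2,-7) top-left  bias=+0
    (2,0)@(5, 1): e=[0,37,37] → #  [on edge]
    (3,0)@(7, 1): e=[4,19,51] → #
    (4,0)@(9, 1): e=[8,1,65] → #
    (5,0)@(11, 1): e=[12,-17,79] → ·
    (0,1)@(1, 3): e=[12,57,5] → #
    (1,1)@(3, 3): e=[16,39,19] → #
    (4,1)@(9, 3): e=[28,-15,61] → ·
    (0,2)@(1, 5): e=[32,41,1] → #
    (3,2)@(7, 5): e=[44,-13,43] → ·
    (0,3)@(1, 7): e=[52,25,-3] → ·
    (1,3)@(3, 7): e=[56,7,11] → #
    (2,3)@(5, 7): e=[60,-11,25] → ·
  covered (11 px):
    · · # # # · ·
    # # # # · · ·
    # # # · · · ·
    · # · · · · ·
    · · · · · · ·
    · · · · · · ·
    · · · · · · ·
    · · · · · · ·
    · · · · · · ·
    · · · · · · ·
T1:
  2·area = 48  (B↔C swapped to make it positive)
  edge (10, 10)→(2, 12): d=(-8,2) right/bottom  bias=-1
  edge (2, 12)→(2, 6): d=(0,-6) top-left  bias=+0
  edge (2, 6)→(10, 10): d=(8,4) right/bottom  bias=-1
    (1,3)@(3, 7): e=[38,6,4] → #
    (2,3)@(5, 7): e=[34,18,-4] → ·
    (1,4)@(3, 9): e=[22,6,20] → #
    (2,4)@(5, 9): e=[18,18,12] → #
    (3,4)@(7, 9): e=[14,30,4] → #
    (4,4)@(9, 9): e=[10,42,-4] → ·
    (1,5)@(3, 11): e=[6,6,36] → #
    (3,5)@(7, 11): e=[-2,30,20] → ·
    (1,6)@(3, 13): e=[-10,6,52] → ·
    (2,6)@(5, 13): e=[-14,18,44] → ·
  covered (6 px):
    · · · · · · ·
    · · · · · · ·
    · · · · · · ·
    · # · · · · ·
    · # # # · · ·
    · # # · · · ·
    · · · · · · ·
    · · · · · · ·
    · · · · · · ·
    · · · · · · ·
T2:
  2·area = 43
  edge (0, 2)→(6, 13): d=(6,11) right/bottom  bias=-1
  edge (6, 13)→(1, 11): d=(-5,-2) top-left  bias=+0
  edge (1, 11)→(0, 2): d=(-1,-9) top-left  bias=+0
    (0,2)@(1, 5): e=[7,30,6] → #
    (1,2)@(3, 5): e=[-15,34,24] → ·
    (0,3)@(1, 7): e=[19,20,4] → #
    (1,3)@(3, 7): e=[-3,24,22] → ·
    (0,4)@(1, 9): e=[31,10,2] → #
    (1,4)@(3, 9): e=[9,14,20] → #
    (2,4)@(5, 9): e=[-13,18,38] → ·
    (0,5)@(1, 11): e=[43,0,0] → #  [on edge]
    (2,5)@(5, 11): e=[-1,8,36] → ·
    (0,6)@(1, 13): e=[55,-10,-2] → ·
    (1,6)@(3, 13): e=[33,-6,16] → ·
    (5,7)@(11, 15): e=[-43,0,86] → ·  [on edge]
  covered (6 px):
    · · · · · · ·
    · · · · · · ·
    # · · · · · ·
    # · · · · · ·
    # # · · · · ·
    # # · · · · ·
    · · · · · · ·
    · · · · · · ·
    · · · · · · ·
    · · · · · · ·
T3:
  2·area = 60
  edge (10, 6)→(13, 18): d=(3,12) right/bottom  bias=-1
  edge (13, 18)→(8, 18): d=(-5,0) right/bottom  bias=-1
  edge (8, 18)→(10, 6): d=(2,-12) top-left  bias=+0
    (5,5)@(11, 11): e=[3,35,22] → #
    (6,5)@(13, 11): e=[-21,35,46] → ·
    (4,6)@(9, 13): e=[33,25,2] → #
    (6,6)@(13, 13): e=[-15,25,50] → ·
    (4,7)@(9, 15): e=[39,15,6] → #
    (6,7)@(13, 15): e=[-9,15,54] → ·
    (4,8)@(9, 17): e=[45,5,10] → #
    (6,8)@(13, 17): e=[-3,5,58] → ·
    (4,9)@(9, 19): e=[51,-5,14] → ·
    (5,9)@(11, 19): e=[27,-5,38] → ·
  covered (7 px):
    · · · · · · ·
    · · · · · · ·
    · · · · · · ·
    · · · · · · ·
    · · · · · · ·
    · · · · · # ·
    · · · · # # ·
    · · · · # # ·
    · · · · # # ·
    · · · · · · ·
T4:
  2·area = 20  (B↔C swapped to make it positive)
  edge (12, 16)→(11, 7): d=(-1,-9) top-left  bias=+0
  edge (11, 7)→(14, 14): d=(3,7) right/bottom  bias=-1
  edge (14, 14)→(12, 16): d=(-2,2) right/bottom  bias=-1
    (5,3)@(11, 7): e=[0,0,20] → ·  [on edge]
    (6,6)@(13, 13): e=[12,4,4] → #
    (6,7)@(13, 15): e=[10,10,0] → ·  [on edge]
    (5,8)@(11, 17): e=[-10,30,0] → ·  [on edge]
    (4,9)@(9, 19): e=[-30,50,0] → ·  [on edge]
  covered (1 px):
    · · · · · · ·
    · · · · · · ·
    · · · · · · ·
    · · · · · · ·
    · · · · · · ·
    · · · · · · ·
    · · · · · · #
    · · · · · · ·
    · · · · · · ·
    · · · · · · ·

Z-buffer (winner per pixel, '.' = empty):
  . . 0 0 0 . .
  0 0 0 0 . . .
  2 0 0 . . . .
  2 1 . . . . .
  2 2 1 1 . . .
  2 2 1 . . 3 .
  . . . . 3 3 4
  . . . . 3 3 .
  . . . . 3 3 .
  . . . . . . .

Answer: 2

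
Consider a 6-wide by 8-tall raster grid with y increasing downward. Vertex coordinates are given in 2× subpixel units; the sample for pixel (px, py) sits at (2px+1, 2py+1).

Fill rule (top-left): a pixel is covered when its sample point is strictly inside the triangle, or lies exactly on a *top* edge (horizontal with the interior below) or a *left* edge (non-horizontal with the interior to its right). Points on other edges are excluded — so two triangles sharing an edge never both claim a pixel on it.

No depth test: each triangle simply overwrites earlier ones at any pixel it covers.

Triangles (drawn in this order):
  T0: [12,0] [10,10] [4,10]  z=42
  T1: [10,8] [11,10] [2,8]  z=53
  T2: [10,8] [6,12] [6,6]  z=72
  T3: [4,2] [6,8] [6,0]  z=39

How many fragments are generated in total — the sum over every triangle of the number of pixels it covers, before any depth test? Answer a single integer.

T0:
  2·area = 60
  edge (12, 0)→(10, 10): d=(-2,10) right/bottom  bias=-1
  edge (10, 10)→(4, 10): d=(-6,0) right/bottom  bias=-1
  edge (4, 10)→(12, 0): d=(8,-10) top-left  bias=+0
    (5,1)@(11, 3): e=[4,42,14] → X
    (4,2)@(9, 5): e=[20,30,10] → X
    (5,2)@(11, 5): e=[0,30,30] → .  [on edge]
    (3,3)@(7, 7): e=[36,18,6] → X
    (5,3)@(11, 7): e=[-4,18,46] → .
    (2,4)@(5, 9): e=[52,6,2] → X
    (5,4)@(11, 9): e=[-8,6,62] → .
    (2,5)@(5, 11): e=[48,-6,18] → .
    (3,5)@(7, 11): e=[28,-6,38] → .
    (4,5)@(9, 11): e=[8,-6,58] → .
    (4,7)@(9, 15): e=[0,-30,90] → .  [on edge]
  covered (7 px):
    . . . . . .
    . . . . . X
    . . . . X .
    . . . X X .
    . . X X X .
    . . . . . .
    . . . . . .
    . . . . . .
T1:
  2·area = 16
  edge (10, 8)→(11, 10): d=(1,2) right/bottom  bias=-1
  edge (11, 10)→(2, 8): d=(-9,-2) top-left  bias=+0
  edge (2, 8)→(10, 8): d=(8,0) top-left  bias=+0
    (3,4)@(7, 9): e=[7,1,8] → X
    (4,4)@(9, 9): e=[3,5,8] → X
    (5,4)@(11, 9): e=[-1,9,8] → .
    (3,5)@(7, 11): e=[9,-17,24] → .
    (4,5)@(9, 11): e=[5,-13,24] → .
  covered (2 px):
    . . . . . .
    . . . . . .
    . . . . . .
    . . . . . .
    . . . X X .
    . . . . . .
    . . . . . .
    . . . . . .
T2:
  2·area = 24
  edge (10, 8)→(6, 12): d=(-4,4) right/bottom  bias=-1
  edge (6, 12)→(6, 6): d=(0,-6) top-left  bias=+0
  edge (6, 6)→(10, 8): d=(4,2) right/bottom  bias=-1
    (3,3)@(7, 7): e=[16,6,2] → X
    (4,3)@(9, 7): e=[8,18,-2] → .
    (5,3)@(11, 7): e=[0,30,-6] → .  [on edge]
    (3,4)@(7, 9): e=[8,6,10] → X
    (4,4)@(9, 9): e=[0,18,6] → .  [on edge]
    (3,5)@(7, 11): e=[0,6,18] → .  [on edge]
    (2,6)@(5, 13): e=[0,-6,30] → .  [on edge]
    (1,7)@(3, 15): e=[0,-18,42] → .  [on edge]
  covered (2 px):
    . . . . . .
    . . . . . .
    . . . . . .
    . . . X . .
    . . . X . .
    . . . . . .
    . . . . . .
    . . . . . .
T3:
  2·area = 16  (B↔C swapped to make it positive)
  edge (4, 2)→(6, 0): d=(2,-2) top-left  bias=+0
  edge (6, 0)→(6, 8): d=(0,8) right/bottom  bias=-1
  edge (6, 8)→(4, 2): d=(-2,-6) top-left  bias=+0
    (2,0)@(5, 1): e=[0,8,8] → X  [on edge]
    (3,0)@(7, 1): e=[4,-8,20] → .
    (1,1)@(3, 3): e=[0,24,-8] → .  [on edge]
    (2,1)@(5, 3): e=[4,8,4] → X
    (3,1)@(7, 3): e=[8,-8,16] → .
    (0,2)@(1, 5): e=[0,40,-24] → .  [on edge]
    (2,2)@(5, 5): e=[8,8,0] → X  [on edge]
    (3,2)@(7, 5): e=[12,-8,12] → .
    (2,3)@(5, 7): e=[12,8,-4] → .
    (3,5)@(7, 11): e=[24,-8,0] → .  [on edge]
  covered (3 px):
    . . X . . .
    . . X . . .
    . . X . . .
    . . . . . .
    . . . . . .
    . . . . . .
    . . . . . .
    . . . . . .

Final: 14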